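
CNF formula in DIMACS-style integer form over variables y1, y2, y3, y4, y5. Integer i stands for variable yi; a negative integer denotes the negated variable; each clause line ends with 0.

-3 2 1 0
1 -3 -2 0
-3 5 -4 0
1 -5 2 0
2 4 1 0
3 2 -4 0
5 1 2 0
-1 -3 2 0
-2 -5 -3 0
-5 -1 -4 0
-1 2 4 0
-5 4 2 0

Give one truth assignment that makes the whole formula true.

y1=T, y2=T, y3=T, y4=F, y5=F

Check each clause:
  1. (y2 || !y3 || y1) — y1 is true.
  2. (!y3 || y1 || !y2) — y1 is true.
  3. (y5 || !y4 || !y3) — !y4 is true.
  4. (!y5 || y1 || y2) — y1 is true.
  5. (y2 || y1 || y4) — y1 is true.
  6. (y2 || !y4 || y3) — y2 is true.
  7. (y2 || y5 || y1) — y1 is true.
  8. (y2 || !y1 || !y3) — y2 is true.
  9. (!y2 || !y5 || !y3) — !y5 is true.
  10. (!y4 || !y5 || !y1) — !y5 is true.
  11. (y4 || !y1 || y2) — y2 is true.
  12. (y2 || y4 || !y5) — y2 is true.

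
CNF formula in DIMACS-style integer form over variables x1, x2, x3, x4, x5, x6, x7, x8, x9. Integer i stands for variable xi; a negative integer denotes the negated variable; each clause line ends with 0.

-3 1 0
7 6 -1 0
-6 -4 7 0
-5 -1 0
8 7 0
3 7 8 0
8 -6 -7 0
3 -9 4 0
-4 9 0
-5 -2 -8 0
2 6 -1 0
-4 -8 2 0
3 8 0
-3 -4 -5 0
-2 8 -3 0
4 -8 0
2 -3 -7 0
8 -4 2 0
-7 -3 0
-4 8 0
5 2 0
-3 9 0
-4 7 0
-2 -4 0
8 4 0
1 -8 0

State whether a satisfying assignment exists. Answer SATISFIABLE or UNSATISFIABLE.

x8 = True:
  propagation gives x4=True, x9=True, x2=True; an empty clause results — contradiction.
x8 = False:
  propagation gives x7=True, x6=False, x3=True; an empty clause results — contradiction.
Every branch closes, so no satisfying assignment exists.

UNSATISFIABLE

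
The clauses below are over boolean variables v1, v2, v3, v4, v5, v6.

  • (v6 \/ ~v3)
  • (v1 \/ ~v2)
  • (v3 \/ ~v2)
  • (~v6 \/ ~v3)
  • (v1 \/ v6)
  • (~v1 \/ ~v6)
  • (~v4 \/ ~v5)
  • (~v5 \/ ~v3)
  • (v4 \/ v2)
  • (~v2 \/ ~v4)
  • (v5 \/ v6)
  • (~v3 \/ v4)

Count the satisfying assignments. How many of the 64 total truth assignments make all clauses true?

1

The models are:
  v1=0 v2=0 v3=0 v4=1 v5=0 v6=1
Count: 1.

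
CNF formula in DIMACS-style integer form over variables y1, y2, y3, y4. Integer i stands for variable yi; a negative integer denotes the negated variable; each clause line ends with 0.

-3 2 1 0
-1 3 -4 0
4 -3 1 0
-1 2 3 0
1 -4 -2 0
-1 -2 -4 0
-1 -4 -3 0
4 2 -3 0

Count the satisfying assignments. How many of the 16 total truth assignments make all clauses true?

5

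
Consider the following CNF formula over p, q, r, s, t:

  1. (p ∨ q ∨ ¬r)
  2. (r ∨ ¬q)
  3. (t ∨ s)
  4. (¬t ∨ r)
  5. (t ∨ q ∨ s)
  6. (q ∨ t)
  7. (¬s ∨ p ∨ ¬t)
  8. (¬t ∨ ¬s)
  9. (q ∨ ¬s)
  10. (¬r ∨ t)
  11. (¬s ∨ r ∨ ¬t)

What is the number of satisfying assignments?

3

Satisfying assignments:
  p=0 q=1 r=1 s=0 t=1
  p=1 q=0 r=1 s=0 t=1
  p=1 q=1 r=1 s=0 t=1
That's 3 in total.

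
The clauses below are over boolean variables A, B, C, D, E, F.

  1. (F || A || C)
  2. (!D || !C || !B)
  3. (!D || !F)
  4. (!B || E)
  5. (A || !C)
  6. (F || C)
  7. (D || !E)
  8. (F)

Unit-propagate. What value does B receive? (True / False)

False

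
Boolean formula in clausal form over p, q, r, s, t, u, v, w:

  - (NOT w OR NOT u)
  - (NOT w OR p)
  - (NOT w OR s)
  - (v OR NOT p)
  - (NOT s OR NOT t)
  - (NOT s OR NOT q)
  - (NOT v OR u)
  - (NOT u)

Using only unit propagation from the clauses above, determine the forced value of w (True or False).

False

(NOT u) stands alone — u = False.
In (u OR NOT v), u is now false; NOT v must hold, so v = False.
In (v OR NOT p), v is now false; NOT p must hold, so p = False.
(p OR NOT w) with p = False leaves only NOT w, so w = False.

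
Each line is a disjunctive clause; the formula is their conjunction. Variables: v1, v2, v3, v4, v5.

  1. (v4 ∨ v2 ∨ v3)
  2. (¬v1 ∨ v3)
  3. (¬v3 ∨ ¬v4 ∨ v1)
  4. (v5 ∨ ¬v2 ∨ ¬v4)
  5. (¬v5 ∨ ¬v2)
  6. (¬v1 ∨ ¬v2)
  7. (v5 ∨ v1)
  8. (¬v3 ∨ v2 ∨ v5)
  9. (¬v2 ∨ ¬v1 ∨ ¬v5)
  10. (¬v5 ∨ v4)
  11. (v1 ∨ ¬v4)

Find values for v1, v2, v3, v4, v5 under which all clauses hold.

v1 = True, v2 = False, v3 = True, v4 = True, v5 = True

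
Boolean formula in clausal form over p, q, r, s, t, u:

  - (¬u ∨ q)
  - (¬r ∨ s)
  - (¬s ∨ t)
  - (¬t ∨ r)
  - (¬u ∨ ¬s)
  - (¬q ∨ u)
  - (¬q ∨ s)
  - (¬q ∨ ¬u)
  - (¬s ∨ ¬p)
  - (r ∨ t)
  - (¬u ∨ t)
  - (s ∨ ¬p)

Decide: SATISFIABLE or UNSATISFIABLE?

SATISFIABLE

Pure literal: p appears only negated; assign p = False.
Try q = False.
  then u is forced to False.
Try r = True.
  then s is forced to True.
  then t is forced to True.
So p=F, q=F, r=T, s=T, t=T, u=F is a satisfying assignment.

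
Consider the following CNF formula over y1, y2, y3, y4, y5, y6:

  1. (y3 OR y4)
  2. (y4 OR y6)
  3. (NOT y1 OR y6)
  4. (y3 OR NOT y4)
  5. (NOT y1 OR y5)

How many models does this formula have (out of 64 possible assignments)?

16

Split on y4, then y1.
  y4=T, y1=T: remaining (y2,y3,y5,y6) ∈ {(F,T,T,T); (T,T,T,T)} — 2.
  y4=T, y1=F: forces y3=T; y2, y5, y6 free → 2^3 = 8.
  y4=F, y1=T: remaining (y2,y3,y5,y6) ∈ {(F,T,T,T); (T,T,T,T)} — 2.
  y4=F, y1=F: remaining (y2,y3,y5,y6) ∈ {(F,T,F,T); (F,T,T,T); (T,T,F,T); (T,T,T,T)} — 4.
Total: 2 + 8 + 2 + 4 = 16.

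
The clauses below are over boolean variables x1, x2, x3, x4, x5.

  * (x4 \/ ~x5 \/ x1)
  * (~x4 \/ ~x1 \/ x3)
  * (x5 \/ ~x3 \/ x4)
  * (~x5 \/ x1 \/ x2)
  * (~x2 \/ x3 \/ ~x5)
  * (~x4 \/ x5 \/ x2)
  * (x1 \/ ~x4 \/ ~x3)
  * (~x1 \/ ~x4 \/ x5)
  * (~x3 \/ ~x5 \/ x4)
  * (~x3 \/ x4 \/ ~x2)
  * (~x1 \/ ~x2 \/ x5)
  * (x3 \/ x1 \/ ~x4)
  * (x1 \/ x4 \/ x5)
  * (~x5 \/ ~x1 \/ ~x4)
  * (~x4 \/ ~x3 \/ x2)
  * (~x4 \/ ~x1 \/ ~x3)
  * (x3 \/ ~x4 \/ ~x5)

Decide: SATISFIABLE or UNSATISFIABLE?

SATISFIABLE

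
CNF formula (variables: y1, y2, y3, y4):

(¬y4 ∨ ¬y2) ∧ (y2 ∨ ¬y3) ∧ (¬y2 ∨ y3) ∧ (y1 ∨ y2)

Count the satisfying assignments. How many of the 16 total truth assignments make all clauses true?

4

The models are:
  y1=0 y2=1 y3=1 y4=0
  y1=1 y2=0 y3=0 y4=0
  y1=1 y2=0 y3=0 y4=1
  y1=1 y2=1 y3=1 y4=0
Count: 4.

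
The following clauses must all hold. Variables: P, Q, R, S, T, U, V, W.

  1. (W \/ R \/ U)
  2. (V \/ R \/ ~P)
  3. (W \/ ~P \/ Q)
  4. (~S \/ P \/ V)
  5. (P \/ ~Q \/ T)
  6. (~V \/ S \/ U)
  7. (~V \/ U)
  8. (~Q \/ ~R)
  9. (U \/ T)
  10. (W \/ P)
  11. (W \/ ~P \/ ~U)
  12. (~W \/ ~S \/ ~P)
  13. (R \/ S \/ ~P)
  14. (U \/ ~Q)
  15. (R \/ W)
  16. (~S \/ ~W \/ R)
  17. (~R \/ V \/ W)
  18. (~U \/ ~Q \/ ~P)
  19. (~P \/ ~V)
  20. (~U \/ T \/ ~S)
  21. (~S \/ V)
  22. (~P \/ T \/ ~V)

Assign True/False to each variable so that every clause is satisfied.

P=F  Q=F  R=F  S=F  T=T  U=T  V=T  W=T

Pure literal: T appears only positively; assign T = True.
Branch on P: take P = False.
  then W is forced to True.
Set Q = False and propagate.
Try R = False.
  then S is forced to False.
For the remaining variables, U = True, V = True works.
Every clause has at least one true literal under this assignment.
Check each clause:
  1. (R \/ U \/ W) — W is true.
  2. (R \/ ~P \/ V) — ~P is true.
  3. (W \/ Q \/ ~P) — W is true.
  4. (P \/ V \/ ~S) — ~S is true.
  5. (~Q \/ T \/ P) — T is true.
  6. (~V \/ U \/ S) — U is true.
  7. (U \/ ~V) — U is true.
  8. (~R \/ ~Q) — ~R is true.
  9. (T \/ U) — T is true.
  10. (P \/ W) — W is true.
  11. (W \/ ~U \/ ~P) — W is true.
  12. (~W \/ ~S \/ ~P) — ~S is true.
  13. (S \/ ~P \/ R) — ~P is true.
  14. (U \/ ~Q) — ~Q is true.
  15. (W \/ R) — W is true.
  16. (~S \/ R \/ ~W) — ~S is true.
  17. (W \/ V \/ ~R) — W is true.
  18. (~U \/ ~P \/ ~Q) — ~P is true.
  19. (~V \/ ~P) — ~P is true.
  20. (~S \/ ~U \/ T) — ~S is true.
  21. (V \/ ~S) — ~S is true.
  22. (~P \/ T \/ ~V) — T is true.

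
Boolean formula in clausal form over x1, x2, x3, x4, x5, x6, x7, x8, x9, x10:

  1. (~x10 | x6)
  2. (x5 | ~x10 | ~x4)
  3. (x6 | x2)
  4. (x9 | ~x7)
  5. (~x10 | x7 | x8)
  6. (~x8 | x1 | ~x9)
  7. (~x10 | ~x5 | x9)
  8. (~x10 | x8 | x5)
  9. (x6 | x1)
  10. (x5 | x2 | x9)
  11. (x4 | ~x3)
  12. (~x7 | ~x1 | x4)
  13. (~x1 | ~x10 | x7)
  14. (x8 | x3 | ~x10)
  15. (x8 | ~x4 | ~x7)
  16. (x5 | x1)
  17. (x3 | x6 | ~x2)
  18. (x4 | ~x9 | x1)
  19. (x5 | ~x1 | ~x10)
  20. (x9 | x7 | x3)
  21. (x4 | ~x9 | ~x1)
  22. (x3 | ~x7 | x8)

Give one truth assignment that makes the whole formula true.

x1=True  x2=False  x3=False  x4=True  x5=True  x6=True  x7=True  x8=True  x9=True  x10=False

Pure literal: x6 appears only positively; assign x6 = True.
x10 occurs only negated in the remaining clauses — set x10 = False.
Branch on x1: take x1 = True.
For the remaining variables, x2 = False, x3 = False, x4 = True, x5 = True, x7 = True, x8 = True, x9 = True works.
Check each clause:
  1. (x6 | ~x10) — ~x10 is true.
  2. (x5 | ~x4 | ~x10) — x5 is true.
  3. (x6 | x2) — x6 is true.
  4. (x9 | ~x7) — x9 is true.
  5. (x8 | ~x10 | x7) — x8 is true.
  6. (x1 | ~x9 | ~x8) — x1 is true.
  7. (~x10 | x9 | ~x5) — x9 is true.
  8. (x8 | x5 | ~x10) — x8 is true.
  9. (x1 | x6) — x1 is true.
  10. (x2 | x9 | x5) — x9 is true.
  11. (~x3 | x4) — x4 is true.
  12. (~x1 | x4 | ~x7) — x4 is true.
  13. (x7 | ~x1 | ~x10) — ~x10 is true.
  14. (x3 | ~x10 | x8) — x8 is true.
  15. (~x7 | ~x4 | x8) — x8 is true.
  16. (x5 | x1) — x1 is true.
  17. (x6 | ~x2 | x3) — x6 is true.
  18. (x4 | x1 | ~x9) — x1 is true.
  19. (x5 | ~x10 | ~x1) — x5 is true.
  20. (x7 | x3 | x9) — x9 is true.
  21. (x4 | ~x9 | ~x1) — x4 is true.
  22. (x3 | ~x7 | x8) — x8 is true.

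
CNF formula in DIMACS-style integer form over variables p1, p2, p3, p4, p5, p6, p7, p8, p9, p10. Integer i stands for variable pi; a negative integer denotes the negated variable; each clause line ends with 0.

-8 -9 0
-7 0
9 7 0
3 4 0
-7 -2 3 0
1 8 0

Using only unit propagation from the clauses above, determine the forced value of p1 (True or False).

True

(~p7) stands alone — p7 = False.
In (p9 \/ p7), p7 is now false; p9 must hold, so p9 = True.
From (~p9 \/ ~p8) and p9 = True: p8 = False.
(p8 \/ p1): since p8 = False, the clause reduces to (p1). p1 = True.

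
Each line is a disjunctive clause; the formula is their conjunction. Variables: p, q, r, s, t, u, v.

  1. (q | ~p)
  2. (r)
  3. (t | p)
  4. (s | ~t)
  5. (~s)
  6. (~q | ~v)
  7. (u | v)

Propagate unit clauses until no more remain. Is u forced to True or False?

True

Unit clause (r) sets r = True.
(~s) stands alone — s = False.
(~t | s): since s = False, the clause reduces to (~t). t = False.
In (t | p), t is now false; p must hold, so p = True.
(q | ~p): since p = True, the clause reduces to (q). q = True.
From (~q | ~v) and q = True: v = False.
From (v | u) and v = False: u = True.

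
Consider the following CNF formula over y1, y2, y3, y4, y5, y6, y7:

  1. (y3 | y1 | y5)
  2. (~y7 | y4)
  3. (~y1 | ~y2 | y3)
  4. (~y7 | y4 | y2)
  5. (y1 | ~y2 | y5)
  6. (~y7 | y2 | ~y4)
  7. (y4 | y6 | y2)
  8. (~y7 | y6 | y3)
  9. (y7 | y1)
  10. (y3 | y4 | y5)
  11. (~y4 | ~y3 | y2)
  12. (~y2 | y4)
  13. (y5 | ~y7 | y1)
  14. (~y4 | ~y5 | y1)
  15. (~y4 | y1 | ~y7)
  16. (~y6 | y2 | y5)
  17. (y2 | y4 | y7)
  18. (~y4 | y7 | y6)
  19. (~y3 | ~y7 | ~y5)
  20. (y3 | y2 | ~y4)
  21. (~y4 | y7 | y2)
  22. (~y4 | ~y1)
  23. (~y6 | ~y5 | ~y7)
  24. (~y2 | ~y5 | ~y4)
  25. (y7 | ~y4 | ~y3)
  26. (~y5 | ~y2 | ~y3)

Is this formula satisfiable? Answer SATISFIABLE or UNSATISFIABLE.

y4 = True:
  propagation gives y1=False, y7=True; an empty clause results — contradiction.
y4 = False:
  propagation gives y7=False, y1=True, y2=False; an empty clause results — contradiction.
Every branch closes, so no satisfying assignment exists.

UNSATISFIABLE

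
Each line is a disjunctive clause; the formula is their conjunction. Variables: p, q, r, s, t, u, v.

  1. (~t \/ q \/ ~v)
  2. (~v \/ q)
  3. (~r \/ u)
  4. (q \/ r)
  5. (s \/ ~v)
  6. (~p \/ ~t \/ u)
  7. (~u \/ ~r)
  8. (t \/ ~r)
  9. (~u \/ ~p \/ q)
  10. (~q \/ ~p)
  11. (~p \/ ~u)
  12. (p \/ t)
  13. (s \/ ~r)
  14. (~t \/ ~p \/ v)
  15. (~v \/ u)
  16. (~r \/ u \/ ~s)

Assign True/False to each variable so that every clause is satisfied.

p=0, q=1, r=0, s=0, t=1, u=0, v=0

Check each clause:
  1. (~t \/ q \/ ~v) — ~v is true.
  2. (q \/ ~v) — ~v is true.
  3. (u \/ ~r) — ~r is true.
  4. (q \/ r) — q is true.
  5. (~v \/ s) — ~v is true.
  6. (u \/ ~t \/ ~p) — ~p is true.
  7. (~u \/ ~r) — ~u is true.
  8. (~r \/ t) — ~r is true.
  9. (q \/ ~p \/ ~u) — ~u is true.
  10. (~p \/ ~q) — ~p is true.
  11. (~p \/ ~u) — ~u is true.
  12. (t \/ p) — t is true.
  13. (~r \/ s) — ~r is true.
  14. (~p \/ ~t \/ v) — ~p is true.
  15. (~v \/ u) — ~v is true.
  16. (~s \/ u \/ ~r) — ~s is true.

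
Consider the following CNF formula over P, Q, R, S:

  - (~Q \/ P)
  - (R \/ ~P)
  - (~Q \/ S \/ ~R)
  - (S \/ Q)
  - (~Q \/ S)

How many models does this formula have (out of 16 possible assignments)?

4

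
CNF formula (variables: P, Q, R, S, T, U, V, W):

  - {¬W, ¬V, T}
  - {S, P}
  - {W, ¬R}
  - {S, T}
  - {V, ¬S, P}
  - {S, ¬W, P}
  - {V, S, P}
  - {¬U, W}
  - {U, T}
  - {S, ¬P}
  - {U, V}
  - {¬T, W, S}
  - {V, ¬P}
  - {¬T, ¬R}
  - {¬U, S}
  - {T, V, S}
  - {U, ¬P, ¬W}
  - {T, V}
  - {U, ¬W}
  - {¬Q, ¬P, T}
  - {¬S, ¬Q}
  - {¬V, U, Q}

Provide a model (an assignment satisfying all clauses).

P = F, Q = F, R = F, S = T, T = T, U = T, V = T, W = T

Check each clause:
  1. {¬W, T, ¬V} — T is true.
  2. {P, S} — S is true.
  3. {¬R, W} — W is true.
  4. {S, T} — S is true.
  5. {P, V, ¬S} — V is true.
  6. {¬W, P, S} — S is true.
  7. {S, P, V} — S is true.
  8. {W, ¬U} — W is true.
  9. {U, T} — T is true.
  10. {¬P, S} — S is true.
  11. {U, V} — U is true.
  12. {¬T, W, S} — W is true.
  13. {¬P, V} — ¬P is true.
  14. {¬R, ¬T} — ¬R is true.
  15. {S, ¬U} — S is true.
  16. {S, T, V} — S is true.
  17. {¬P, U, ¬W} — U is true.
  18. {V, T} — T is true.
  19. {¬W, U} — U is true.
  20. {T, ¬Q, ¬P} — T is true.
  21. {¬S, ¬Q} — ¬Q is true.
  22. {U, ¬V, Q} — U is true.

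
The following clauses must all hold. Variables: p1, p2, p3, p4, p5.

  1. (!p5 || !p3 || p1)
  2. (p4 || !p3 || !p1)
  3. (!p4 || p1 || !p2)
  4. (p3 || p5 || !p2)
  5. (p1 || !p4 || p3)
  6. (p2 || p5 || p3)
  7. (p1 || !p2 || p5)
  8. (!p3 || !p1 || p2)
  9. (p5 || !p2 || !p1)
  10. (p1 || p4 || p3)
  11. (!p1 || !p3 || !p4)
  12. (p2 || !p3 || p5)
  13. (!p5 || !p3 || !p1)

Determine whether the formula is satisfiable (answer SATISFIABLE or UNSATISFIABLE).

SATISFIABLE

Branch on p1: take p1 = True.
Branch on p2: take p2 = True.
  then p5 is forced to True.
  then p3 is forced to False.
p4 is now unconstrained; take p4 = False.
So p1=T, p2=T, p3=F, p4=F, p5=T is a satisfying assignment.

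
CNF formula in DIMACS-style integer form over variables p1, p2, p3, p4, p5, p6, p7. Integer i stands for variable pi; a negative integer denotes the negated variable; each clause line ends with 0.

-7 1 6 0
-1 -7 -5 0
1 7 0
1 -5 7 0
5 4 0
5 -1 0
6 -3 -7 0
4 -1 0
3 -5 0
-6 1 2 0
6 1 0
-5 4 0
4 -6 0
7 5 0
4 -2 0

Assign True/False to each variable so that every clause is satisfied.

p1=1, p2=0, p3=1, p4=1, p5=1, p6=1, p7=0

p4 occurs only positively in the remaining clauses — set p4 = True.
Set p1 = True and propagate.
  then p5 is forced to True.
  then p7 is forced to False.
  then p3 is forced to True.
p2, p6 are now unconstrained; take p2 = False, p6 = True.
Check each clause:
  1. (¬p7 ∨ p1 ∨ p6) — p1 is true.
  2. (¬p5 ∨ ¬p1 ∨ ¬p7) — ¬p7 is true.
  3. (p7 ∨ p1) — p1 is true.
  4. (¬p5 ∨ p7 ∨ p1) — p1 is true.
  5. (p5 ∨ p4) — p4 is true.
  6. (p5 ∨ ¬p1) — p5 is true.
  7. (p6 ∨ ¬p7 ∨ ¬p3) — ¬p7 is true.
  8. (p4 ∨ ¬p1) — p4 is true.
  9. (p3 ∨ ¬p5) — p3 is true.
  10. (¬p6 ∨ p2 ∨ p1) — p1 is true.
  11. (p6 ∨ p1) — p1 is true.
  12. (p4 ∨ ¬p5) — p4 is true.
  13. (p4 ∨ ¬p6) — p4 is true.
  14. (p5 ∨ p7) — p5 is true.
  15. (p4 ∨ ¬p2) — p4 is true.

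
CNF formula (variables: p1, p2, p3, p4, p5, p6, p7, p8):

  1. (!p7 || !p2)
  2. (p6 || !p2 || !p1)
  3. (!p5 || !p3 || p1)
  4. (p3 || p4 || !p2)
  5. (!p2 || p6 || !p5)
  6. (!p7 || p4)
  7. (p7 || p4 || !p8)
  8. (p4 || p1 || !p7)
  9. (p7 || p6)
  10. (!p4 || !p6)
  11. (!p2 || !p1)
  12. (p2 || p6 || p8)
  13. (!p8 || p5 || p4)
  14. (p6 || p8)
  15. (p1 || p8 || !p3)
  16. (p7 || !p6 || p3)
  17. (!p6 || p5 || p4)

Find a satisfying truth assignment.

p1=1, p2=0, p3=0, p4=1, p5=1, p6=0, p7=1, p8=1

Try p1 = True.
  then p2 is forced to False.
Try p3 = False.
Try p4 = True.
  then p6 is forced to False.
  then p7 is forced to True.
  then p8 is forced to True.
p5 is now unconstrained; take p5 = True.
Check each clause:
  1. (!p2 || !p7) — !p2 is true.
  2. (!p1 || !p2 || p6) — !p2 is true.
  3. (p1 || !p5 || !p3) — p1 is true.
  4. (!p2 || p3 || p4) — p4 is true.
  5. (p6 || !p5 || !p2) — !p2 is true.
  6. (p4 || !p7) — p4 is true.
  7. (p4 || !p8 || p7) — p4 is true.
  8. (p1 || p4 || !p7) — p4 is true.
  9. (p7 || p6) — p7 is true.
  10. (!p6 || !p4) — !p6 is true.
  11. (!p1 || !p2) — !p2 is true.
  12. (p8 || p2 || p6) — p8 is true.
  13. (!p8 || p5 || p4) — p4 is true.
  14. (p6 || p8) — p8 is true.
  15. (p8 || !p3 || p1) — p8 is true.
  16. (p7 || p3 || !p6) — !p6 is true.
  17. (p4 || p5 || !p6) — !p6 is true.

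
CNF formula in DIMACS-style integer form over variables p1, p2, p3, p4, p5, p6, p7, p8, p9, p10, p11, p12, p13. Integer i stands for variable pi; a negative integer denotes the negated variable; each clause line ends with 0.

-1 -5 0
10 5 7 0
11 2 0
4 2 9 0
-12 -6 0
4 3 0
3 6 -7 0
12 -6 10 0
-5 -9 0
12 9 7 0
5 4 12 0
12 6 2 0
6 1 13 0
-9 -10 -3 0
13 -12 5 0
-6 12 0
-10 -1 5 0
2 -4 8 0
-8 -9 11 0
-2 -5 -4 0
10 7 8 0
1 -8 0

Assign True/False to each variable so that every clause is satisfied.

p1=T, p2=T, p3=T, p4=T, p5=F, p6=F, p7=T, p8=F, p9=F, p10=F, p11=T, p12=F, p13=F

Check each clause:
  1. (!p1 || !p5) — !p5 is true.
  2. (p5 || p7 || p10) — p7 is true.
  3. (p11 || p2) — p2 is true.
  4. (p2 || p4 || p9) — p2 is true.
  5. (!p12 || !p6) — !p6 is true.
  6. (p3 || p4) — p3 is true.
  7. (p6 || !p7 || p3) — p3 is true.
  8. (p10 || p12 || !p6) — !p6 is true.
  9. (!p9 || !p5) — !p5 is true.
  10. (p12 || p9 || p7) — p7 is true.
  11. (p4 || p12 || p5) — p4 is true.
  12. (p12 || p2 || p6) — p2 is true.
  13. (p1 || p6 || p13) — p1 is true.
  14. (!p3 || !p9 || !p10) — !p10 is true.
  15. (p13 || !p12 || p5) — !p12 is true.
  16. (p12 || !p6) — !p6 is true.
  17. (!p1 || !p10 || p5) — !p10 is true.
  18. (p8 || !p4 || p2) — p2 is true.
  19. (!p8 || p11 || !p9) — !p8 is true.
  20. (!p2 || !p5 || !p4) — !p5 is true.
  21. (p7 || p8 || p10) — p7 is true.
  22. (p1 || !p8) — !p8 is true.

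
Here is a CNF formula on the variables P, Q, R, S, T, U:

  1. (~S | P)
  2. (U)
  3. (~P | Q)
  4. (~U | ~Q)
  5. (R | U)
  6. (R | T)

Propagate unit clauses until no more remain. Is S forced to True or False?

False

Unit clause (U) sets U = True.
(~Q | ~U): since U = True, the clause reduces to (~Q). Q = False.
From (~P | Q) and Q = False: P = False.
In (P | ~S), P is now false; ~S must hold, so S = False.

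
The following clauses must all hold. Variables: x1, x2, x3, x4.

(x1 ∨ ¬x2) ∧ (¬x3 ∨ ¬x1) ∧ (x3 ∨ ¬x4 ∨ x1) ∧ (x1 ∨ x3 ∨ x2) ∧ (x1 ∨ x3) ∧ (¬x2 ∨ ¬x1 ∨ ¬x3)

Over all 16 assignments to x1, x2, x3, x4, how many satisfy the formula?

The models are:
  x1=0 x2=0 x3=1 x4=0
  x1=0 x2=0 x3=1 x4=1
  x1=1 x2=0 x3=0 x4=0
  x1=1 x2=0 x3=0 x4=1
  x1=1 x2=1 x3=0 x4=0
  x1=1 x2=1 x3=0 x4=1
Count: 6.

6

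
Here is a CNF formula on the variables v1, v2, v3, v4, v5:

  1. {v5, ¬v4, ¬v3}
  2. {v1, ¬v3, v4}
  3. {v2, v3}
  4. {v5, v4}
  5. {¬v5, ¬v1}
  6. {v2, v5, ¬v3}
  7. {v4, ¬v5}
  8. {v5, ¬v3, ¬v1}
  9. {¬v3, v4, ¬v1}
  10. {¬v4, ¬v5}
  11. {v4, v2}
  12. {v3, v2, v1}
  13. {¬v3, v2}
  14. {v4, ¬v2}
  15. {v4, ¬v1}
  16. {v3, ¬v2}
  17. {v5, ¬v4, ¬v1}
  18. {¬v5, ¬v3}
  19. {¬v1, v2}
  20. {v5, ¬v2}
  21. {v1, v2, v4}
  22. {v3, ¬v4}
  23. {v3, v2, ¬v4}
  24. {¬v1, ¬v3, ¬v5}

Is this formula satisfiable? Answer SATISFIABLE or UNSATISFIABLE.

UNSATISFIABLE

v3 = True:
  propagation gives v2=True, v4=True, v5=True; an empty clause results — contradiction.
v3 = False:
  propagation gives v2=True; an empty clause results — contradiction.
Every branch closes, so no satisfying assignment exists.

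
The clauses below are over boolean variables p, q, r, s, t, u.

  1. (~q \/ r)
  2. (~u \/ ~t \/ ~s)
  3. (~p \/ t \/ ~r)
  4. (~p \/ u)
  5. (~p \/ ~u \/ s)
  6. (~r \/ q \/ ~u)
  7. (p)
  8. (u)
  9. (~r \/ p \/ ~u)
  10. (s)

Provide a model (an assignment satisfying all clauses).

p = T, q = F, r = F, s = T, t = F, u = T

(p) is a unit clause, so p = True.
(u) is a unit clause, so u = True.
Unit propagation: (s) forces s = True.
The clause (~t) is unit: t must be False.
The clause (~r) is unit: r must be False.
Unit propagation: (~q) forces q = False.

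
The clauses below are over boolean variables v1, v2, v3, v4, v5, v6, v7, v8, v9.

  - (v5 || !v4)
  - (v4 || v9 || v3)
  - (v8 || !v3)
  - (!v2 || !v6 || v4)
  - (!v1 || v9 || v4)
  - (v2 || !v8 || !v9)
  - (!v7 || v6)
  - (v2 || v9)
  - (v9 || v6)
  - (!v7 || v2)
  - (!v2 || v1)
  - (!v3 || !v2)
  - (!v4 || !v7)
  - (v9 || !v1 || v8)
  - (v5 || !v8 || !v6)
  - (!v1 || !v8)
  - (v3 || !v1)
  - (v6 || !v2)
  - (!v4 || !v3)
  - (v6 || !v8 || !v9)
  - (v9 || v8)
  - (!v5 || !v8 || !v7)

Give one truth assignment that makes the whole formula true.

v1 = F  v2 = F  v3 = F  v4 = F  v5 = T  v6 = T  v7 = F  v8 = F  v9 = T

Check each clause:
  1. (v5 || !v4) — !v4 is true.
  2. (v4 || v9 || v3) — v9 is true.
  3. (v8 || !v3) — !v3 is true.
  4. (!v6 || v4 || !v2) — !v2 is true.
  5. (!v1 || v9 || v4) — v9 is true.
  6. (!v9 || !v8 || v2) — !v8 is true.
  7. (v6 || !v7) — !v7 is true.
  8. (v9 || v2) — v9 is true.
  9. (v9 || v6) — v9 is true.
  10. (v2 || !v7) — !v7 is true.
  11. (v1 || !v2) — !v2 is true.
  12. (!v2 || !v3) — !v3 is true.
  13. (!v4 || !v7) — !v7 is true.
  14. (v8 || !v1 || v9) — v9 is true.
  15. (!v8 || !v6 || v5) — !v8 is true.
  16. (!v1 || !v8) — !v8 is true.
  17. (v3 || !v1) — !v1 is true.
  18. (v6 || !v2) — !v2 is true.
  19. (!v3 || !v4) — !v4 is true.
  20. (v6 || !v8 || !v9) — !v8 is true.
  21. (v8 || v9) — v9 is true.
  22. (!v5 || !v7 || !v8) — !v8 is true.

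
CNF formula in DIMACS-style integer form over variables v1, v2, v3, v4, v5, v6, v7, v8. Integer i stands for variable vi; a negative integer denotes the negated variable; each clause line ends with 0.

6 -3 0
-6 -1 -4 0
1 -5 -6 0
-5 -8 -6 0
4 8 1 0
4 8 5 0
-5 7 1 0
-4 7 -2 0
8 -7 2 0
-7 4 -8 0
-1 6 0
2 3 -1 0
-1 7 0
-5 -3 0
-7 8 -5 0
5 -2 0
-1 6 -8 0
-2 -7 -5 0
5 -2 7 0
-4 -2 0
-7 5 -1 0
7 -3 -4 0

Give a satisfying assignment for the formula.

Branch on v1: take v1 = False.
For the remaining variables, v2 = False, v3 = False, v4 = True, v5 = False, v6 = False, v7 = True, v8 = True works.
Every clause has at least one true literal under this assignment.

v1=False, v2=False, v3=False, v4=True, v5=False, v6=False, v7=True, v8=True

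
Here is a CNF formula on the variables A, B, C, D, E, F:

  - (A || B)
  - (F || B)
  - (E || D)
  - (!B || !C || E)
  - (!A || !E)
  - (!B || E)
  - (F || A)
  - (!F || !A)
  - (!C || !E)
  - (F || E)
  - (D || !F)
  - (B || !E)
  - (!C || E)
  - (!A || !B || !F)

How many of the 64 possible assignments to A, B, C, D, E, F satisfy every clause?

1

The models are:
  A=0 B=1 C=0 D=1 E=1 F=1
Count: 1.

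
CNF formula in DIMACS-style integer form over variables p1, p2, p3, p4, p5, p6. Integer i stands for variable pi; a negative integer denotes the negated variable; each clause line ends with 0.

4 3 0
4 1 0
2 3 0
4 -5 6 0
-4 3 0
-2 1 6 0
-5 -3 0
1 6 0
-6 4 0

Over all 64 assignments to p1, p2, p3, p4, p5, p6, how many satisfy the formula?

Satisfying assignments:
  p1=0 p2=0 p3=1 p4=1 p5=0 p6=1
  p1=0 p2=1 p3=1 p4=1 p5=0 p6=1
  p1=1 p2=0 p3=1 p4=0 p5=0 p6=0
  p1=1 p2=0 p3=1 p4=1 p5=0 p6=0
  p1=1 p2=0 p3=1 p4=1 p5=0 p6=1
  p1=1 p2=1 p3=1 p4=0 p5=0 p6=0
  p1=1 p2=1 p3=1 p4=1 p5=0 p6=0
  p1=1 p2=1 p3=1 p4=1 p5=0 p6=1
That's 8 in total.

8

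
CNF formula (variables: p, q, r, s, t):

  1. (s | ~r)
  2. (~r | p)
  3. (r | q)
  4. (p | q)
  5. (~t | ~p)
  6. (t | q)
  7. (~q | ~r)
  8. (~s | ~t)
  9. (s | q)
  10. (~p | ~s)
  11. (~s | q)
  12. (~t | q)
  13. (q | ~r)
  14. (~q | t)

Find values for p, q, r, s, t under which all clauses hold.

p = False, q = True, r = False, s = False, t = True

Check each clause:
  1. (~r | s) — ~r is true.
  2. (p | ~r) — ~r is true.
  3. (r | q) — q is true.
  4. (q | p) — q is true.
  5. (~p | ~t) — ~p is true.
  6. (t | q) — q is true.
  7. (~q | ~r) — ~r is true.
  8. (~s | ~t) — ~s is true.
  9. (q | s) — q is true.
  10. (~s | ~p) — ~s is true.
  11. (~s | q) — q is true.
  12. (q | ~t) — q is true.
  13. (~r | q) — q is true.
  14. (t | ~q) — t is true.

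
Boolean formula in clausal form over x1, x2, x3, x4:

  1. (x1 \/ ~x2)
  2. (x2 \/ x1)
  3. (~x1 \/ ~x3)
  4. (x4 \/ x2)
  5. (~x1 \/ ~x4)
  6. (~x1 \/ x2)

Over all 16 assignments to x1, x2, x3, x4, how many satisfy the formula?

1

Satisfying assignments:
  x1=1 x2=1 x3=0 x4=0
Count: 1.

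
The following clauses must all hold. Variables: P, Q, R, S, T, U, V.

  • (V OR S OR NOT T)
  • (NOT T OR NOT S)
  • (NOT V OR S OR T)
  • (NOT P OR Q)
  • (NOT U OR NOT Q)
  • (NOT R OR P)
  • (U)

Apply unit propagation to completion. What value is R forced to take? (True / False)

Unit clause (U) sets U = True.
(NOT Q OR NOT U) with U = True leaves only NOT Q, so Q = False.
(NOT P OR Q) with Q = False leaves only NOT P, so P = False.
(P OR NOT R) with P = False leaves only NOT R, so R = False.

False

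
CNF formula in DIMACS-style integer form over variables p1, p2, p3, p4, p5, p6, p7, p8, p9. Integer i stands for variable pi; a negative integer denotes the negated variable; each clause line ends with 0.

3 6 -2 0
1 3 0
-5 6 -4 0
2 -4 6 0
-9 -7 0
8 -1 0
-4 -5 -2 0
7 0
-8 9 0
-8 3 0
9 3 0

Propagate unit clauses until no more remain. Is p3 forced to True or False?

True

Unit clause (p7) sets p7 = True.
In (~p7 | ~p9), ~p7 is now false; ~p9 must hold, so p9 = False.
From (~p8 | p9) and p9 = False: p8 = False.
From (p8 | ~p1) and p8 = False: p1 = False.
In (p1 | p3), p1 is now false; p3 must hold, so p3 = True.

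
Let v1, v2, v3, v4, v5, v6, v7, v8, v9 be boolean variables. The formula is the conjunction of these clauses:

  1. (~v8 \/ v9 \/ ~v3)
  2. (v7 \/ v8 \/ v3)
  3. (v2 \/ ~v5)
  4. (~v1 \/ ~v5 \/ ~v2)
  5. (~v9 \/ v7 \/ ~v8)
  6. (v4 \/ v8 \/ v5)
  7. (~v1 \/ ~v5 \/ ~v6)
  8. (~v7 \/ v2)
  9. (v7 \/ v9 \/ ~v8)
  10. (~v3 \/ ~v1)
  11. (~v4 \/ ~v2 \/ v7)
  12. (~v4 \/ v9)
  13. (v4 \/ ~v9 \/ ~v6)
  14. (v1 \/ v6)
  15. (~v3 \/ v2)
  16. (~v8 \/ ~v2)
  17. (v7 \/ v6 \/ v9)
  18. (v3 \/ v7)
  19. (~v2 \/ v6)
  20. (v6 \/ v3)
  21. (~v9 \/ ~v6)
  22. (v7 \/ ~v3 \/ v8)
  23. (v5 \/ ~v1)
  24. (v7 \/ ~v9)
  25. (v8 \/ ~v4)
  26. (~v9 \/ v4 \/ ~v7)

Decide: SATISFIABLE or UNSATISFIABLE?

SATISFIABLE

Set v1 = False and propagate.
  then v6 is forced to True.
  then v9 is forced to False.
  then v4 is forced to False.
For the remaining variables, v2 = True, v3 = False, v5 = True, v7 = True, v8 = False works.
Every clause has at least one true literal under this assignment.
So v1=F, v2=T, v3=F, v4=F, v5=T, v6=T, v7=T, v8=F, v9=F is a satisfying assignment.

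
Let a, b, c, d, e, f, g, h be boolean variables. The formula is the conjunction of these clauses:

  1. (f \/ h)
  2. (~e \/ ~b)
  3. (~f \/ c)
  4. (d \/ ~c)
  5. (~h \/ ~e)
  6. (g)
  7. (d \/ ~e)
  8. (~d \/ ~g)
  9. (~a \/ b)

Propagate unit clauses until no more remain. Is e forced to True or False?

False

Unit clause (g) sets g = True.
(~g \/ ~d) with g = True leaves only ~d, so d = False.
(~c \/ d): since d = False, the clause reduces to (~c). c = False.
(~f \/ c) with c = False leaves only ~f, so f = False.
(h \/ f) with f = False leaves only h, so h = True.
From (~h \/ ~e) and h = True: e = False.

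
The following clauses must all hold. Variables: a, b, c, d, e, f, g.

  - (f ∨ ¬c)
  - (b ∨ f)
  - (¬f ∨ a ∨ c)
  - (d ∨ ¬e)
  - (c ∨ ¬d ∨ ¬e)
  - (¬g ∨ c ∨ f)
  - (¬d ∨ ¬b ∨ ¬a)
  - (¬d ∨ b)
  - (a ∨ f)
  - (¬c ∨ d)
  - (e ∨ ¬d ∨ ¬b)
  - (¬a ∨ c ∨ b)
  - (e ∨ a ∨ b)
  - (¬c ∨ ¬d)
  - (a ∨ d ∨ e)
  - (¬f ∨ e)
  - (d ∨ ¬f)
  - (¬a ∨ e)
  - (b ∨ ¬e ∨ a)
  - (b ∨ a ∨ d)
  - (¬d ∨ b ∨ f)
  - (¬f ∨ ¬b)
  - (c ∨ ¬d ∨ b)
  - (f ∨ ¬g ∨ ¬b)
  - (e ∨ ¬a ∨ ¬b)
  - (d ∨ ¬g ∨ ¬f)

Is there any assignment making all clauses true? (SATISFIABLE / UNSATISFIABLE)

UNSATISFIABLE

b = True:
  propagation gives f=False, c=False, g=False, a=True; an empty clause results — contradiction.
b = False:
  propagation gives f=True, d=False; an empty clause results — contradiction.
Every branch closes, so no satisfying assignment exists.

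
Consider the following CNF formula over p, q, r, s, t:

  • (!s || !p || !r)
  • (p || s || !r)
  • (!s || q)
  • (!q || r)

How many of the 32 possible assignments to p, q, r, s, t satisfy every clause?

Split on r, then s.
  r=T, s=T: remaining (p,q,t) ∈ {(F,T,F); (F,T,T)} — 2.
  r=T, s=F: remaining (p,q,t) ∈ {(T,F,F); (T,F,T); (T,T,F); (T,T,T)} — 4.
  r=F, s=T: a clause becomes empty — 0.
  r=F, s=F: remaining (p,q,t) ∈ {(F,F,F); (F,F,T); (T,F,F); (T,F,T)} — 4.
Total: 2 + 4 + 0 + 4 = 10.

10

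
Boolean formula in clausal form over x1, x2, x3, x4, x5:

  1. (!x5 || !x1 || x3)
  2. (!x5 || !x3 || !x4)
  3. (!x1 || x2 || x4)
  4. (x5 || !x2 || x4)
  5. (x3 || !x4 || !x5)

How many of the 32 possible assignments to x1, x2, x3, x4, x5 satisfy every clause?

Split on x4, then x5.
  x4=1, x5=1: a clause becomes empty — 0.
  x4=1, x5=0: x1, x2, x3 free → 2^3 = 8.
  x4=0, x5=1: 5 of the 8 assignments to (x1,x2,x3) work.
  x4=0, x5=0: remaining (x1,x2,x3) ∈ {(0,0,0); (0,0,1)} — 2.
Total: 0 + 8 + 5 + 2 = 15.

15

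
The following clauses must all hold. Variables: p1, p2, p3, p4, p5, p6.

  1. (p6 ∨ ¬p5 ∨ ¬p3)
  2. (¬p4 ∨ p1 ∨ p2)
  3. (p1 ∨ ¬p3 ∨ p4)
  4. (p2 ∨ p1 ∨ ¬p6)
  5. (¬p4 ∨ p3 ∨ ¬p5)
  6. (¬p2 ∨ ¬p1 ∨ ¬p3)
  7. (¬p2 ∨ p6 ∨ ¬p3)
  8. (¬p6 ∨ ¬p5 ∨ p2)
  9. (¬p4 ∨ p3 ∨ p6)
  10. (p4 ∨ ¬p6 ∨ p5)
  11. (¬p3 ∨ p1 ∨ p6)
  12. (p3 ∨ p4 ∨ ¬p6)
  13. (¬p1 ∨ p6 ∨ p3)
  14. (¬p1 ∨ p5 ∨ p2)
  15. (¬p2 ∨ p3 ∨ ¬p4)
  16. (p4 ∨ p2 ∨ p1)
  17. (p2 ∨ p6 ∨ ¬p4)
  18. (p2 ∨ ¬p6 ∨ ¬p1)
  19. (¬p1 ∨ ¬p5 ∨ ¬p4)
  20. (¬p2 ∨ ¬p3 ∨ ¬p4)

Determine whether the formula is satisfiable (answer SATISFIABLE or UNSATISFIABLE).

SATISFIABLE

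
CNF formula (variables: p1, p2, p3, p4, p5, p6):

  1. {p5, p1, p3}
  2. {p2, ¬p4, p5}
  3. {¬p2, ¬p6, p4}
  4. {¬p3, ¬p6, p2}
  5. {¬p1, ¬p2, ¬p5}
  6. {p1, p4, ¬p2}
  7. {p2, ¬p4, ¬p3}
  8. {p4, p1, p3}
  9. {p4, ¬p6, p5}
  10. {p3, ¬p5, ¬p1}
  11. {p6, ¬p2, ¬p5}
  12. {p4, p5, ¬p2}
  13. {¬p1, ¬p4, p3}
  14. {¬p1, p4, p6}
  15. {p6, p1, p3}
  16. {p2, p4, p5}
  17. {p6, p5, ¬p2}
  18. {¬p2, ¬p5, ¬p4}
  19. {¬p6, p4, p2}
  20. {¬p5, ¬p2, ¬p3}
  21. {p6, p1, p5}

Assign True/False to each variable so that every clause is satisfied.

Set p1 = False and propagate.
The remaining clauses are satisfied by p2 = False, p3 = False, p4 = True, p5 = True, p6 = True.

p1=False, p2=False, p3=False, p4=True, p5=True, p6=True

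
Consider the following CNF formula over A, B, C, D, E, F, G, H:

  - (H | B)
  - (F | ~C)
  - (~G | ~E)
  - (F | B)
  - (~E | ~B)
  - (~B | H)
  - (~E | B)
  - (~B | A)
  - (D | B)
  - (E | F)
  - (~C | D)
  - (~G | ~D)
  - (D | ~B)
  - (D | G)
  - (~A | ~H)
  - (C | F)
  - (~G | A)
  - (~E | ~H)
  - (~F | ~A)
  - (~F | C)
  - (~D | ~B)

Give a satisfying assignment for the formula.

Try A = False.
  then B is forced to False.
  then H is forced to True.
  then F is forced to True.
  then E is forced to False.
  then D is forced to True.
  then G is forced to False.
  then C is forced to True.
Every clause has at least one true literal under this assignment.

A = F  B = F  C = T  D = T  E = F  F = T  G = F  H = T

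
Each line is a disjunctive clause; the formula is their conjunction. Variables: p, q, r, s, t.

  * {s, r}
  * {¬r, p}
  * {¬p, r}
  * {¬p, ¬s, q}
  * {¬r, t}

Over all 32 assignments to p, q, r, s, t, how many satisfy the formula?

Satisfying assignments:
  p=F q=F r=F s=T t=F
  p=F q=F r=F s=T t=T
  p=F q=T r=F s=T t=F
  p=F q=T r=F s=T t=T
  p=T q=F r=T s=F t=T
  p=T q=T r=T s=F t=T
  p=T q=T r=T s=T t=T
Count: 7.

7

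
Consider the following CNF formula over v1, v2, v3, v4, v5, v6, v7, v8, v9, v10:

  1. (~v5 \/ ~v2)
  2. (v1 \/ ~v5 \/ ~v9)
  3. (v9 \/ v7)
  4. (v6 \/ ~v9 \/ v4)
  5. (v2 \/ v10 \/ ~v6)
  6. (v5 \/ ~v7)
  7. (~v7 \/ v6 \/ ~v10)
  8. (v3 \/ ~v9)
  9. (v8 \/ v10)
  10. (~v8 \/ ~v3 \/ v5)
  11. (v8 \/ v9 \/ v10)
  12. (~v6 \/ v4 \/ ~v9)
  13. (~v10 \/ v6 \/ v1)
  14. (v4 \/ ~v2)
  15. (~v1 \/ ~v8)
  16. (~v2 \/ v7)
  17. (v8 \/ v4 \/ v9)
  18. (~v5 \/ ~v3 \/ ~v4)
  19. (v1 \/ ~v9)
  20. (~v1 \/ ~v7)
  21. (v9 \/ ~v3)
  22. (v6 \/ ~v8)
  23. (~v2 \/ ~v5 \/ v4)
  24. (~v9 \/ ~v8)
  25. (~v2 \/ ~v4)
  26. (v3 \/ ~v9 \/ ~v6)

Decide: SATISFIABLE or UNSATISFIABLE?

SATISFIABLE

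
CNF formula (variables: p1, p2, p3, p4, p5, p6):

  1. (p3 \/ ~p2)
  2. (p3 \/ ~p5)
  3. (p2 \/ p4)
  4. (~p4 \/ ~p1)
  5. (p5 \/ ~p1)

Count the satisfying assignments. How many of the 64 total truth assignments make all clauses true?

16

Split on p1, then p2.
  p1=1, p2=1: remaining (p3,p4,p5,p6) ∈ {(1,0,1,0); (1,0,1,1)} — 2.
  p1=1, p2=0: a clause becomes empty — 0.
  p1=0, p2=1: forces p3=1; p4, p5, p6 free → 2^3 = 8.
  p1=0, p2=0: p6 free; 3 ways for (p3,p4,p5) × 2^1 = 6.
Total: 2 + 0 + 8 + 6 = 16.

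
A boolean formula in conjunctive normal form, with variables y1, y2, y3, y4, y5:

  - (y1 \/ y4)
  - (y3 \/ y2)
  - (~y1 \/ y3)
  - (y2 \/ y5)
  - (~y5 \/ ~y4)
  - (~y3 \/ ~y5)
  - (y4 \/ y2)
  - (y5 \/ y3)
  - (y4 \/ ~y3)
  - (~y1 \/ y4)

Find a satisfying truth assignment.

y1 = F  y2 = T  y3 = T  y4 = T  y5 = F

Check each clause:
  1. (y4 \/ y1) — y4 is true.
  2. (y2 \/ y3) — y2 is true.
  3. (y3 \/ ~y1) — y3 is true.
  4. (y2 \/ y5) — y2 is true.
  5. (~y5 \/ ~y4) — ~y5 is true.
  6. (~y5 \/ ~y3) — ~y5 is true.
  7. (y4 \/ y2) — y2 is true.
  8. (y5 \/ y3) — y3 is true.
  9. (y4 \/ ~y3) — y4 is true.
  10. (~y1 \/ y4) — y4 is true.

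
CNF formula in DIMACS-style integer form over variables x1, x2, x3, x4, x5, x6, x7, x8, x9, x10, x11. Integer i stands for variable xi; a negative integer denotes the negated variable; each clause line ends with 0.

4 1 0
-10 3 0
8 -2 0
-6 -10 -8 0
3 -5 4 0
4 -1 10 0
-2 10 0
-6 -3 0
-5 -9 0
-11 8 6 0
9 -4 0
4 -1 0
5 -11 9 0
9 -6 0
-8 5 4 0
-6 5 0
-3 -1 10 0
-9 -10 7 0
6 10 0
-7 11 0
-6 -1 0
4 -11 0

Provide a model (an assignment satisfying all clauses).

x1=1, x2=0, x3=1, x4=1, x5=0, x6=0, x7=1, x8=1, x9=1, x10=1, x11=1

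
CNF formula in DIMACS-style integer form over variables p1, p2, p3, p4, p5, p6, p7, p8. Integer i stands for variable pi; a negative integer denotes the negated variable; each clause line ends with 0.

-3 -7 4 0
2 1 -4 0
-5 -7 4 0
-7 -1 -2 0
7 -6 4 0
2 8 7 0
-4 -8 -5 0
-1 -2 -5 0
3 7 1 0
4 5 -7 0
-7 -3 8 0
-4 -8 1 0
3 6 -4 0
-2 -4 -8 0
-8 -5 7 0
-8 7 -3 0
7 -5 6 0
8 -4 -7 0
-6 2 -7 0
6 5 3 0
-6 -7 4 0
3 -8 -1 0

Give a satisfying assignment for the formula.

Branch on p1: take p1 = True.
Branch on p2: take p2 = False.
Try p3 = True.
For the remaining variables, p4 = True, p5 = False, p6 = False, p7 = True, p8 = True works.
Every clause has at least one true literal under this assignment.

p1=1  p2=0  p3=1  p4=1  p5=0  p6=0  p7=1  p8=1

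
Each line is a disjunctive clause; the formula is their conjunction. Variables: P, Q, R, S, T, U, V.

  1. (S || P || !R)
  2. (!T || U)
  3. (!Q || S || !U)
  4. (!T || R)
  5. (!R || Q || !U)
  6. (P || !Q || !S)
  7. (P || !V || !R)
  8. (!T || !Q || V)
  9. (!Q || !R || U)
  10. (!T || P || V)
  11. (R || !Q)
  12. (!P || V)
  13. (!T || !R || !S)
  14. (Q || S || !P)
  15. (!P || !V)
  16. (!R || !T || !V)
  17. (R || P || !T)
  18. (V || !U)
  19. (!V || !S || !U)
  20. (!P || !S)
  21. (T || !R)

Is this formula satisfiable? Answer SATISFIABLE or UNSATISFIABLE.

Set P = False and propagate.
The remaining clauses are satisfied by Q = False, R = False, S = True, T = False, U = False, V = False.
So P=False  Q=False  R=False  S=True  T=False  U=False  V=False is a satisfying assignment.

SATISFIABLE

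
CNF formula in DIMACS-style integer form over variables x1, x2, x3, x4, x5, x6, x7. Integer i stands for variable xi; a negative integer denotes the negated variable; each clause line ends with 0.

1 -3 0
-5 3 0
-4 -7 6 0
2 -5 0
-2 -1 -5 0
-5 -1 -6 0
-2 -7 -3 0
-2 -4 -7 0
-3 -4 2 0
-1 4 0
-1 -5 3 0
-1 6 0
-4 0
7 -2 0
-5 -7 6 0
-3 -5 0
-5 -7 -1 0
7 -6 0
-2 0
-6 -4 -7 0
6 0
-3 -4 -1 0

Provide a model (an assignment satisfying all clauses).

x1=F, x2=F, x3=F, x4=F, x5=F, x6=T, x7=T

Unit propagation: (¬x4) forces x4 = False.
(¬x1) is a unit clause, so x1 = False.
The clause (¬x3) is unit: x3 must be False.
Unit propagation: (¬x5) forces x5 = False.
Unit propagation: (¬x2) forces x2 = False.
The clause (x6) is unit: x6 must be True.
The clause (x7) is unit: x7 must be True.
Check each clause:
  1. (x1 ∨ ¬x3) — ¬x3 is true.
  2. (x3 ∨ ¬x5) — ¬x5 is true.
  3. (¬x4 ∨ x6 ∨ ¬x7) — ¬x4 is true.
  4. (x2 ∨ ¬x5) — ¬x5 is true.
  5. (¬x2 ∨ ¬x1 ∨ ¬x5) — ¬x5 is true.
  6. (¬x5 ∨ ¬x6 ∨ ¬x1) — ¬x5 is true.
  7. (¬x3 ∨ ¬x2 ∨ ¬x7) — ¬x3 is true.
  8. (¬x4 ∨ ¬x2 ∨ ¬x7) — ¬x4 is true.
  9. (x2 ∨ ¬x4 ∨ ¬x3) — ¬x4 is true.
  10. (¬x1 ∨ x4) — ¬x1 is true.
  11. (¬x5 ∨ x3 ∨ ¬x1) — ¬x1 is true.
  12. (¬x1 ∨ x6) — x6 is true.
  13. (¬x4) — ¬x4 is true.
  14. (¬x2 ∨ x7) — ¬x2 is true.
  15. (¬x5 ∨ ¬x7 ∨ x6) — ¬x5 is true.
  16. (¬x3 ∨ ¬x5) — ¬x5 is true.
  17. (¬x1 ∨ ¬x5 ∨ ¬x7) — ¬x5 is true.
  18. (¬x6 ∨ x7) — x7 is true.
  19. (¬x2) — ¬x2 is true.
  20. (¬x6 ∨ ¬x7 ∨ ¬x4) — ¬x4 is true.
  21. (x6) — x6 is true.
  22. (¬x1 ∨ ¬x4 ∨ ¬x3) — ¬x4 is true.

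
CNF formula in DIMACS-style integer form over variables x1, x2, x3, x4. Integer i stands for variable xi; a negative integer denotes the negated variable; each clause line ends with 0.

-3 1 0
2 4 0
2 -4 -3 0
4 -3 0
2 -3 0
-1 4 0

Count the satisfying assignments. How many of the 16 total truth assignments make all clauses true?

6

Satisfying assignments:
  x1=F x2=F x3=F x4=T
  x1=F x2=T x3=F x4=F
  x1=F x2=T x3=F x4=T
  x1=T x2=F x3=F x4=T
  x1=T x2=T x3=F x4=T
  x1=T x2=T x3=T x4=T
Count: 6.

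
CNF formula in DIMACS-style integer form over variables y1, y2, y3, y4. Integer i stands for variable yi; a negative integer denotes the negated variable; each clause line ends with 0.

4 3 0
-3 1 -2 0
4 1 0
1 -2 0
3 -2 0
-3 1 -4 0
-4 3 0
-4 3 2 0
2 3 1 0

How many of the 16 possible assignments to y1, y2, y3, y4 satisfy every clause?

4

The models are:
  y1=1 y2=0 y3=1 y4=0
  y1=1 y2=0 y3=1 y4=1
  y1=1 y2=1 y3=1 y4=0
  y1=1 y2=1 y3=1 y4=1
That's 4 in total.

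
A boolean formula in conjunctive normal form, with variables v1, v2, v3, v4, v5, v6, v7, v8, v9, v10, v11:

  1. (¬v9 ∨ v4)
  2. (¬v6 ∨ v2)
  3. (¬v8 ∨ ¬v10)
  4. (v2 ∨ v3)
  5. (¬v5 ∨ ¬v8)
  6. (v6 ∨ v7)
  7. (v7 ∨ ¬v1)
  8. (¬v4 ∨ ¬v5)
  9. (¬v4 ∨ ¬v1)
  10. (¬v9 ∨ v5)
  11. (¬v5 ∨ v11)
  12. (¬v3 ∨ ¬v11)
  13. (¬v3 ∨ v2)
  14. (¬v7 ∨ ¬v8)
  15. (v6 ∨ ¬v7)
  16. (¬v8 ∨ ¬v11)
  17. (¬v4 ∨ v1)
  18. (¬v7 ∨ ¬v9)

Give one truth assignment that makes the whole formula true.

v1 = False, v2 = True, v3 = False, v4 = False, v5 = False, v6 = True, v7 = False, v8 = False, v9 = False, v10 = False, v11 = False

v2 occurs only positively in the remaining clauses — set v2 = True.
Pure literal: v8 appears only negated; assign v8 = False.
Try v1 = False.
  then v4 is forced to False.
  then v9 is forced to False.
For the remaining variables, v3 = False, v5 = False, v6 = True, v7 = False, v10 = False, v11 = False works.
Check each clause:
  1. (v4 ∨ ¬v9) — ¬v9 is true.
  2. (¬v6 ∨ v2) — v2 is true.
  3. (¬v8 ∨ ¬v10) — ¬v8 is true.
  4. (v3 ∨ v2) — v2 is true.
  5. (¬v8 ∨ ¬v5) — ¬v8 is true.
  6. (v6 ∨ v7) — v6 is true.
  7. (¬v1 ∨ v7) — ¬v1 is true.
  8. (¬v4 ∨ ¬v5) — ¬v5 is true.
  9. (¬v1 ∨ ¬v4) — ¬v4 is true.
  10. (¬v9 ∨ v5) — ¬v9 is true.
  11. (¬v5 ∨ v11) — ¬v5 is true.
  12. (¬v3 ∨ ¬v11) — ¬v11 is true.
  13. (¬v3 ∨ v2) — v2 is true.
  14. (¬v8 ∨ ¬v7) — ¬v8 is true.
  15. (v6 ∨ ¬v7) — ¬v7 is true.
  16. (¬v8 ∨ ¬v11) — ¬v8 is true.
  17. (v1 ∨ ¬v4) — ¬v4 is true.
  18. (¬v7 ∨ ¬v9) — ¬v7 is true.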